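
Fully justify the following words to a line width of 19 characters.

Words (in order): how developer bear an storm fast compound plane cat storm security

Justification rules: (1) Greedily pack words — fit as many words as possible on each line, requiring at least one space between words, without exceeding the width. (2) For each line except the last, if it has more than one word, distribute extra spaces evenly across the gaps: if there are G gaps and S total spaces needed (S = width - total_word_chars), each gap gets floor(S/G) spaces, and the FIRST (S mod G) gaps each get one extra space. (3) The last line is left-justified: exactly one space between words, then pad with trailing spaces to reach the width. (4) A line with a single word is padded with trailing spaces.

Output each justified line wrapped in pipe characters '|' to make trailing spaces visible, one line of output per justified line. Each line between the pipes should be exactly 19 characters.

Line 1: ['how', 'developer', 'bear'] (min_width=18, slack=1)
Line 2: ['an', 'storm', 'fast'] (min_width=13, slack=6)
Line 3: ['compound', 'plane', 'cat'] (min_width=18, slack=1)
Line 4: ['storm', 'security'] (min_width=14, slack=5)

Answer: |how  developer bear|
|an    storm    fast|
|compound  plane cat|
|storm security     |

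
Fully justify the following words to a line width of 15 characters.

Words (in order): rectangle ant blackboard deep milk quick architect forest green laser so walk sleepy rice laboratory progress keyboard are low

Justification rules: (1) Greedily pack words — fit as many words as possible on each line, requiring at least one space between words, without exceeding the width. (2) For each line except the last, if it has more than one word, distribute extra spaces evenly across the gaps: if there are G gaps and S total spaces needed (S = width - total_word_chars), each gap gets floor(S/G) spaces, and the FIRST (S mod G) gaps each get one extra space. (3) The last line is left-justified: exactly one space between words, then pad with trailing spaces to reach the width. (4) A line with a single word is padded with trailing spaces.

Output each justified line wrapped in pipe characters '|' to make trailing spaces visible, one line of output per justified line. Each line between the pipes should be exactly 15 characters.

Line 1: ['rectangle', 'ant'] (min_width=13, slack=2)
Line 2: ['blackboard', 'deep'] (min_width=15, slack=0)
Line 3: ['milk', 'quick'] (min_width=10, slack=5)
Line 4: ['architect'] (min_width=9, slack=6)
Line 5: ['forest', 'green'] (min_width=12, slack=3)
Line 6: ['laser', 'so', 'walk'] (min_width=13, slack=2)
Line 7: ['sleepy', 'rice'] (min_width=11, slack=4)
Line 8: ['laboratory'] (min_width=10, slack=5)
Line 9: ['progress'] (min_width=8, slack=7)
Line 10: ['keyboard', 'are'] (min_width=12, slack=3)
Line 11: ['low'] (min_width=3, slack=12)

Answer: |rectangle   ant|
|blackboard deep|
|milk      quick|
|architect      |
|forest    green|
|laser  so  walk|
|sleepy     rice|
|laboratory     |
|progress       |
|keyboard    are|
|low            |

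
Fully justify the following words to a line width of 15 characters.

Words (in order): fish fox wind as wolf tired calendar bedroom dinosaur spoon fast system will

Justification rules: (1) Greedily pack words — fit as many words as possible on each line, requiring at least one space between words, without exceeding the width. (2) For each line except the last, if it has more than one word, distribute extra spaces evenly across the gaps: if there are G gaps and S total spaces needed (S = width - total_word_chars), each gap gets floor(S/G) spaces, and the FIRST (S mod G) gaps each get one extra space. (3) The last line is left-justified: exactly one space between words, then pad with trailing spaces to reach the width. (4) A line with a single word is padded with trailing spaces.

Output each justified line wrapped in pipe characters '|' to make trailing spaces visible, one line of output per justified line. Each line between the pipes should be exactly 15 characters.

Answer: |fish  fox  wind|
|as  wolf  tired|
|calendar       |
|bedroom        |
|dinosaur  spoon|
|fast     system|
|will           |

Derivation:
Line 1: ['fish', 'fox', 'wind'] (min_width=13, slack=2)
Line 2: ['as', 'wolf', 'tired'] (min_width=13, slack=2)
Line 3: ['calendar'] (min_width=8, slack=7)
Line 4: ['bedroom'] (min_width=7, slack=8)
Line 5: ['dinosaur', 'spoon'] (min_width=14, slack=1)
Line 6: ['fast', 'system'] (min_width=11, slack=4)
Line 7: ['will'] (min_width=4, slack=11)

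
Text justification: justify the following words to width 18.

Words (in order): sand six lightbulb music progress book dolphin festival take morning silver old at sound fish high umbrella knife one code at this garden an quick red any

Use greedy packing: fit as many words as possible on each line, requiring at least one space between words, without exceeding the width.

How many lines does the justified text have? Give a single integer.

Line 1: ['sand', 'six', 'lightbulb'] (min_width=18, slack=0)
Line 2: ['music', 'progress'] (min_width=14, slack=4)
Line 3: ['book', 'dolphin'] (min_width=12, slack=6)
Line 4: ['festival', 'take'] (min_width=13, slack=5)
Line 5: ['morning', 'silver', 'old'] (min_width=18, slack=0)
Line 6: ['at', 'sound', 'fish', 'high'] (min_width=18, slack=0)
Line 7: ['umbrella', 'knife', 'one'] (min_width=18, slack=0)
Line 8: ['code', 'at', 'this'] (min_width=12, slack=6)
Line 9: ['garden', 'an', 'quick'] (min_width=15, slack=3)
Line 10: ['red', 'any'] (min_width=7, slack=11)
Total lines: 10

Answer: 10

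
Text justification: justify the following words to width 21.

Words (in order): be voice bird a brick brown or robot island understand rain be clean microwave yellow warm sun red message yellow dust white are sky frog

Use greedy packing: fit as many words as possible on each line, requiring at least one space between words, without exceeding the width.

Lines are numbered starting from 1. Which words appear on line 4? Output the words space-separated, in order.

Line 1: ['be', 'voice', 'bird', 'a', 'brick'] (min_width=21, slack=0)
Line 2: ['brown', 'or', 'robot', 'island'] (min_width=21, slack=0)
Line 3: ['understand', 'rain', 'be'] (min_width=18, slack=3)
Line 4: ['clean', 'microwave'] (min_width=15, slack=6)
Line 5: ['yellow', 'warm', 'sun', 'red'] (min_width=19, slack=2)
Line 6: ['message', 'yellow', 'dust'] (min_width=19, slack=2)
Line 7: ['white', 'are', 'sky', 'frog'] (min_width=18, slack=3)

Answer: clean microwave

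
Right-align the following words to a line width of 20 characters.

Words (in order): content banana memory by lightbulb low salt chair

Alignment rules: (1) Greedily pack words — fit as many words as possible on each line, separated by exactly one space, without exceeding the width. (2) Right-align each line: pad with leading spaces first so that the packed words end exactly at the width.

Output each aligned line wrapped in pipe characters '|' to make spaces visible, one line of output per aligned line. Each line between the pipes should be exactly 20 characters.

Answer: |      content banana|
| memory by lightbulb|
|      low salt chair|

Derivation:
Line 1: ['content', 'banana'] (min_width=14, slack=6)
Line 2: ['memory', 'by', 'lightbulb'] (min_width=19, slack=1)
Line 3: ['low', 'salt', 'chair'] (min_width=14, slack=6)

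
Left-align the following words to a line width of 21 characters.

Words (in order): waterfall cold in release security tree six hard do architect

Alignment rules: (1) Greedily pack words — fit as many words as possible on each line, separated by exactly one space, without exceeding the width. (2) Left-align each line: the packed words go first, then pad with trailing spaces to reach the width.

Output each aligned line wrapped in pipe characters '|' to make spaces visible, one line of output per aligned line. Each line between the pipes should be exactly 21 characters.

Answer: |waterfall cold in    |
|release security tree|
|six hard do architect|

Derivation:
Line 1: ['waterfall', 'cold', 'in'] (min_width=17, slack=4)
Line 2: ['release', 'security', 'tree'] (min_width=21, slack=0)
Line 3: ['six', 'hard', 'do', 'architect'] (min_width=21, slack=0)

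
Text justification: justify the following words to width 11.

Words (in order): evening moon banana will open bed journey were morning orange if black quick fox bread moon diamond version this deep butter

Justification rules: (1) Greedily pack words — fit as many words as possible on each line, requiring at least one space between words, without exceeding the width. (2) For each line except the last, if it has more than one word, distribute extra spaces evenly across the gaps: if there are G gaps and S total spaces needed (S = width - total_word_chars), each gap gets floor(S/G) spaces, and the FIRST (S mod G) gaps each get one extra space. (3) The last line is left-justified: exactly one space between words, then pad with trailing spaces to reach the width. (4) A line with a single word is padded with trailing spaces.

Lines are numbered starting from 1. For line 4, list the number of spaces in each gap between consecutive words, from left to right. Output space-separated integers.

Answer: 1

Derivation:
Line 1: ['evening'] (min_width=7, slack=4)
Line 2: ['moon', 'banana'] (min_width=11, slack=0)
Line 3: ['will', 'open'] (min_width=9, slack=2)
Line 4: ['bed', 'journey'] (min_width=11, slack=0)
Line 5: ['were'] (min_width=4, slack=7)
Line 6: ['morning'] (min_width=7, slack=4)
Line 7: ['orange', 'if'] (min_width=9, slack=2)
Line 8: ['black', 'quick'] (min_width=11, slack=0)
Line 9: ['fox', 'bread'] (min_width=9, slack=2)
Line 10: ['moon'] (min_width=4, slack=7)
Line 11: ['diamond'] (min_width=7, slack=4)
Line 12: ['version'] (min_width=7, slack=4)
Line 13: ['this', 'deep'] (min_width=9, slack=2)
Line 14: ['butter'] (min_width=6, slack=5)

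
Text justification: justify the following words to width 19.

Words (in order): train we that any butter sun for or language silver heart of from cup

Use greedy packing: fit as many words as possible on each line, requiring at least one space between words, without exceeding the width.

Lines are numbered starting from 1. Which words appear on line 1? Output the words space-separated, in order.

Line 1: ['train', 'we', 'that', 'any'] (min_width=17, slack=2)
Line 2: ['butter', 'sun', 'for', 'or'] (min_width=17, slack=2)
Line 3: ['language', 'silver'] (min_width=15, slack=4)
Line 4: ['heart', 'of', 'from', 'cup'] (min_width=17, slack=2)

Answer: train we that any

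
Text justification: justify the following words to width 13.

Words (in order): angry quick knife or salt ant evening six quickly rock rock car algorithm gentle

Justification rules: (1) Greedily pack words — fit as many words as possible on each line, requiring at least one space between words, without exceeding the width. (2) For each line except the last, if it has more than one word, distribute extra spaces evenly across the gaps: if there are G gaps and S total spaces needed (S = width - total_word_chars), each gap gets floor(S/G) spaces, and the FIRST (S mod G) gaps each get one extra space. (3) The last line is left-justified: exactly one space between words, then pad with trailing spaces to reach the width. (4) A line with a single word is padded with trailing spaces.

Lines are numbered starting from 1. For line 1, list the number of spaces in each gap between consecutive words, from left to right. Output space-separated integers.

Line 1: ['angry', 'quick'] (min_width=11, slack=2)
Line 2: ['knife', 'or', 'salt'] (min_width=13, slack=0)
Line 3: ['ant', 'evening'] (min_width=11, slack=2)
Line 4: ['six', 'quickly'] (min_width=11, slack=2)
Line 5: ['rock', 'rock', 'car'] (min_width=13, slack=0)
Line 6: ['algorithm'] (min_width=9, slack=4)
Line 7: ['gentle'] (min_width=6, slack=7)

Answer: 3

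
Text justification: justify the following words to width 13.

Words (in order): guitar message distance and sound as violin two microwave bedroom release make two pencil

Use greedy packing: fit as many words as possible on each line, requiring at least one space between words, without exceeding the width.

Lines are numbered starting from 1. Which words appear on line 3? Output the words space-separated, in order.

Line 1: ['guitar'] (min_width=6, slack=7)
Line 2: ['message'] (min_width=7, slack=6)
Line 3: ['distance', 'and'] (min_width=12, slack=1)
Line 4: ['sound', 'as'] (min_width=8, slack=5)
Line 5: ['violin', 'two'] (min_width=10, slack=3)
Line 6: ['microwave'] (min_width=9, slack=4)
Line 7: ['bedroom'] (min_width=7, slack=6)
Line 8: ['release', 'make'] (min_width=12, slack=1)
Line 9: ['two', 'pencil'] (min_width=10, slack=3)

Answer: distance and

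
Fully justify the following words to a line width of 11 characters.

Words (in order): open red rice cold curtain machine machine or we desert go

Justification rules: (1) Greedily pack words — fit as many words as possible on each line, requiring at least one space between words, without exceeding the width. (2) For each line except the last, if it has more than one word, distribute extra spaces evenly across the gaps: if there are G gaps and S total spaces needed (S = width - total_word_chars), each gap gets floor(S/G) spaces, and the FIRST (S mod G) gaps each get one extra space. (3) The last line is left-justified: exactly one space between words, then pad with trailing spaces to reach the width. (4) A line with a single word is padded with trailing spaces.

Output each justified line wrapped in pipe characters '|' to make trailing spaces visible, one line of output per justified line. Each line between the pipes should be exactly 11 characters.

Line 1: ['open', 'red'] (min_width=8, slack=3)
Line 2: ['rice', 'cold'] (min_width=9, slack=2)
Line 3: ['curtain'] (min_width=7, slack=4)
Line 4: ['machine'] (min_width=7, slack=4)
Line 5: ['machine', 'or'] (min_width=10, slack=1)
Line 6: ['we', 'desert'] (min_width=9, slack=2)
Line 7: ['go'] (min_width=2, slack=9)

Answer: |open    red|
|rice   cold|
|curtain    |
|machine    |
|machine  or|
|we   desert|
|go         |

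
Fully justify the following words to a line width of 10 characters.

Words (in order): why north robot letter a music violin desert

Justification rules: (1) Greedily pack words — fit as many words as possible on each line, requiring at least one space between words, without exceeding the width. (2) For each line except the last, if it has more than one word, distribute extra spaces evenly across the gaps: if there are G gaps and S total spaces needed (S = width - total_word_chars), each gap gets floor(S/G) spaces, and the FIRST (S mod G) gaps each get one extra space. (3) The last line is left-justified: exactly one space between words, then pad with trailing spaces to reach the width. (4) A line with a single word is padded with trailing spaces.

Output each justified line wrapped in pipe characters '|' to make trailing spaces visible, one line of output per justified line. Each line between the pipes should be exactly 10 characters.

Answer: |why  north|
|robot     |
|letter   a|
|music     |
|violin    |
|desert    |

Derivation:
Line 1: ['why', 'north'] (min_width=9, slack=1)
Line 2: ['robot'] (min_width=5, slack=5)
Line 3: ['letter', 'a'] (min_width=8, slack=2)
Line 4: ['music'] (min_width=5, slack=5)
Line 5: ['violin'] (min_width=6, slack=4)
Line 6: ['desert'] (min_width=6, slack=4)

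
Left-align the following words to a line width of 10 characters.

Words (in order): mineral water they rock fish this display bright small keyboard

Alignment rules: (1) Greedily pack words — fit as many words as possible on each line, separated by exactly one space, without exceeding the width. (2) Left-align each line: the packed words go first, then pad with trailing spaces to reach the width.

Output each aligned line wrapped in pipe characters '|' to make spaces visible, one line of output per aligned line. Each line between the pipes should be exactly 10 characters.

Line 1: ['mineral'] (min_width=7, slack=3)
Line 2: ['water', 'they'] (min_width=10, slack=0)
Line 3: ['rock', 'fish'] (min_width=9, slack=1)
Line 4: ['this'] (min_width=4, slack=6)
Line 5: ['display'] (min_width=7, slack=3)
Line 6: ['bright'] (min_width=6, slack=4)
Line 7: ['small'] (min_width=5, slack=5)
Line 8: ['keyboard'] (min_width=8, slack=2)

Answer: |mineral   |
|water they|
|rock fish |
|this      |
|display   |
|bright    |
|small     |
|keyboard  |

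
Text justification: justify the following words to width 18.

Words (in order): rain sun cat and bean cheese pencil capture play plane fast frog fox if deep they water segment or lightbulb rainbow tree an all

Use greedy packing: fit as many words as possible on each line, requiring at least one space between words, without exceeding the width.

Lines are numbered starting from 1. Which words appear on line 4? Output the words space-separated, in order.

Answer: fast frog fox if

Derivation:
Line 1: ['rain', 'sun', 'cat', 'and'] (min_width=16, slack=2)
Line 2: ['bean', 'cheese', 'pencil'] (min_width=18, slack=0)
Line 3: ['capture', 'play', 'plane'] (min_width=18, slack=0)
Line 4: ['fast', 'frog', 'fox', 'if'] (min_width=16, slack=2)
Line 5: ['deep', 'they', 'water'] (min_width=15, slack=3)
Line 6: ['segment', 'or'] (min_width=10, slack=8)
Line 7: ['lightbulb', 'rainbow'] (min_width=17, slack=1)
Line 8: ['tree', 'an', 'all'] (min_width=11, slack=7)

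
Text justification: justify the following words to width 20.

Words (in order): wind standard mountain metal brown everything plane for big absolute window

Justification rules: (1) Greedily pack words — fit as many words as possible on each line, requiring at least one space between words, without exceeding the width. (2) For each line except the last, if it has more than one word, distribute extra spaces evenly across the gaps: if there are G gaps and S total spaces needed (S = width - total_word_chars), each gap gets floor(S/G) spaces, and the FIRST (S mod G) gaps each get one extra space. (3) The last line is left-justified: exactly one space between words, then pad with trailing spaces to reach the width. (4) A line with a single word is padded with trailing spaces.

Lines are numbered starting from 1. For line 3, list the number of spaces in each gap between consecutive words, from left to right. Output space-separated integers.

Answer: 1 1

Derivation:
Line 1: ['wind', 'standard'] (min_width=13, slack=7)
Line 2: ['mountain', 'metal', 'brown'] (min_width=20, slack=0)
Line 3: ['everything', 'plane', 'for'] (min_width=20, slack=0)
Line 4: ['big', 'absolute', 'window'] (min_width=19, slack=1)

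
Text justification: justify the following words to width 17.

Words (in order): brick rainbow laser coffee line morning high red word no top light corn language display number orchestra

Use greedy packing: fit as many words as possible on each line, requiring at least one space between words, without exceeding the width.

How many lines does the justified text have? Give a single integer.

Line 1: ['brick', 'rainbow'] (min_width=13, slack=4)
Line 2: ['laser', 'coffee', 'line'] (min_width=17, slack=0)
Line 3: ['morning', 'high', 'red'] (min_width=16, slack=1)
Line 4: ['word', 'no', 'top', 'light'] (min_width=17, slack=0)
Line 5: ['corn', 'language'] (min_width=13, slack=4)
Line 6: ['display', 'number'] (min_width=14, slack=3)
Line 7: ['orchestra'] (min_width=9, slack=8)
Total lines: 7

Answer: 7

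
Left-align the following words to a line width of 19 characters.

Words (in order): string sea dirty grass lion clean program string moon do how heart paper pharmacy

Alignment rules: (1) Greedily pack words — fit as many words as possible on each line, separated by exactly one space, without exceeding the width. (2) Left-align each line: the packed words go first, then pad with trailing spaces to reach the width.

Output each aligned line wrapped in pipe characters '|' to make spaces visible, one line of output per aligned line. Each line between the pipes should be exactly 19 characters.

Line 1: ['string', 'sea', 'dirty'] (min_width=16, slack=3)
Line 2: ['grass', 'lion', 'clean'] (min_width=16, slack=3)
Line 3: ['program', 'string', 'moon'] (min_width=19, slack=0)
Line 4: ['do', 'how', 'heart', 'paper'] (min_width=18, slack=1)
Line 5: ['pharmacy'] (min_width=8, slack=11)

Answer: |string sea dirty   |
|grass lion clean   |
|program string moon|
|do how heart paper |
|pharmacy           |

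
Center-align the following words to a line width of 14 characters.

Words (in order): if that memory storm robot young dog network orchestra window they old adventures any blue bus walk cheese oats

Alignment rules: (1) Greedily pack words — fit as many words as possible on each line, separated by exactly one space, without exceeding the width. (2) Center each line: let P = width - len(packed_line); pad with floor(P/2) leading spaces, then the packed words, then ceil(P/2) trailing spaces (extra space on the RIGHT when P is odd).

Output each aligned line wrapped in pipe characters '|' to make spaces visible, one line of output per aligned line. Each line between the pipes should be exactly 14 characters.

Answer: |if that memory|
| storm robot  |
|  young dog   |
|   network    |
|  orchestra   |
| window they  |
|old adventures|
| any blue bus |
| walk cheese  |
|     oats     |

Derivation:
Line 1: ['if', 'that', 'memory'] (min_width=14, slack=0)
Line 2: ['storm', 'robot'] (min_width=11, slack=3)
Line 3: ['young', 'dog'] (min_width=9, slack=5)
Line 4: ['network'] (min_width=7, slack=7)
Line 5: ['orchestra'] (min_width=9, slack=5)
Line 6: ['window', 'they'] (min_width=11, slack=3)
Line 7: ['old', 'adventures'] (min_width=14, slack=0)
Line 8: ['any', 'blue', 'bus'] (min_width=12, slack=2)
Line 9: ['walk', 'cheese'] (min_width=11, slack=3)
Line 10: ['oats'] (min_width=4, slack=10)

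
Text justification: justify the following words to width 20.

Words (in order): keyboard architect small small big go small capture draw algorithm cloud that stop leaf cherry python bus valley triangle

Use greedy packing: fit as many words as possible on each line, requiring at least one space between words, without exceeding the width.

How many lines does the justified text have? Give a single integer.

Line 1: ['keyboard', 'architect'] (min_width=18, slack=2)
Line 2: ['small', 'small', 'big', 'go'] (min_width=18, slack=2)
Line 3: ['small', 'capture', 'draw'] (min_width=18, slack=2)
Line 4: ['algorithm', 'cloud', 'that'] (min_width=20, slack=0)
Line 5: ['stop', 'leaf', 'cherry'] (min_width=16, slack=4)
Line 6: ['python', 'bus', 'valley'] (min_width=17, slack=3)
Line 7: ['triangle'] (min_width=8, slack=12)
Total lines: 7

Answer: 7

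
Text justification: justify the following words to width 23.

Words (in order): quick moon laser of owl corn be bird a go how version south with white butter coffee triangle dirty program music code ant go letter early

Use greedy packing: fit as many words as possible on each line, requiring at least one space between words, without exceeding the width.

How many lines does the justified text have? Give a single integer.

Line 1: ['quick', 'moon', 'laser', 'of', 'owl'] (min_width=23, slack=0)
Line 2: ['corn', 'be', 'bird', 'a', 'go', 'how'] (min_width=21, slack=2)
Line 3: ['version', 'south', 'with'] (min_width=18, slack=5)
Line 4: ['white', 'butter', 'coffee'] (min_width=19, slack=4)
Line 5: ['triangle', 'dirty', 'program'] (min_width=22, slack=1)
Line 6: ['music', 'code', 'ant', 'go'] (min_width=17, slack=6)
Line 7: ['letter', 'early'] (min_width=12, slack=11)
Total lines: 7

Answer: 7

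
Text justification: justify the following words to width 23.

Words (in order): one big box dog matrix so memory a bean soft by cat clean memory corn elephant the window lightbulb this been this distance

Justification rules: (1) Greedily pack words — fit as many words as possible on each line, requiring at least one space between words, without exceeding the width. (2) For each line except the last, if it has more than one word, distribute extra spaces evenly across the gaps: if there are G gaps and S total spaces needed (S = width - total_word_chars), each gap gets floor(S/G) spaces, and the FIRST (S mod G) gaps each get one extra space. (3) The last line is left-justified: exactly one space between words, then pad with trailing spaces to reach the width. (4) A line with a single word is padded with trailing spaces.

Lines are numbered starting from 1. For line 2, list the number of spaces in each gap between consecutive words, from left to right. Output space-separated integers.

Line 1: ['one', 'big', 'box', 'dog', 'matrix'] (min_width=22, slack=1)
Line 2: ['so', 'memory', 'a', 'bean', 'soft'] (min_width=21, slack=2)
Line 3: ['by', 'cat', 'clean', 'memory'] (min_width=19, slack=4)
Line 4: ['corn', 'elephant', 'the'] (min_width=17, slack=6)
Line 5: ['window', 'lightbulb', 'this'] (min_width=21, slack=2)
Line 6: ['been', 'this', 'distance'] (min_width=18, slack=5)

Answer: 2 2 1 1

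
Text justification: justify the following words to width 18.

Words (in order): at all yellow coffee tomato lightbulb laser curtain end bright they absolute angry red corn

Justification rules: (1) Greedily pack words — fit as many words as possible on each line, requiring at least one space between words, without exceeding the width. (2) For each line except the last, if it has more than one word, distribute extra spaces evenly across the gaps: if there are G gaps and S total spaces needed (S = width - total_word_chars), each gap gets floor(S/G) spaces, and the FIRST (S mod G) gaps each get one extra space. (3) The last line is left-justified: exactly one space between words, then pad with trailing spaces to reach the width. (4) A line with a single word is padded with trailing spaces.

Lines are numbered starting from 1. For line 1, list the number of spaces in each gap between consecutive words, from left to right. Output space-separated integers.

Answer: 4 3

Derivation:
Line 1: ['at', 'all', 'yellow'] (min_width=13, slack=5)
Line 2: ['coffee', 'tomato'] (min_width=13, slack=5)
Line 3: ['lightbulb', 'laser'] (min_width=15, slack=3)
Line 4: ['curtain', 'end', 'bright'] (min_width=18, slack=0)
Line 5: ['they', 'absolute'] (min_width=13, slack=5)
Line 6: ['angry', 'red', 'corn'] (min_width=14, slack=4)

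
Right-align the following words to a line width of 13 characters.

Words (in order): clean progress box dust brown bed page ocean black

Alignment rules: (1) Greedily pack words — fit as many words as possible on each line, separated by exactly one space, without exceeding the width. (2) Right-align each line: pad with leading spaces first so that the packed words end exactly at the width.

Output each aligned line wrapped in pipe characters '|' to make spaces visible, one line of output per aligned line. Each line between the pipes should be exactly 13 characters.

Line 1: ['clean'] (min_width=5, slack=8)
Line 2: ['progress', 'box'] (min_width=12, slack=1)
Line 3: ['dust', 'brown'] (min_width=10, slack=3)
Line 4: ['bed', 'page'] (min_width=8, slack=5)
Line 5: ['ocean', 'black'] (min_width=11, slack=2)

Answer: |        clean|
| progress box|
|   dust brown|
|     bed page|
|  ocean black|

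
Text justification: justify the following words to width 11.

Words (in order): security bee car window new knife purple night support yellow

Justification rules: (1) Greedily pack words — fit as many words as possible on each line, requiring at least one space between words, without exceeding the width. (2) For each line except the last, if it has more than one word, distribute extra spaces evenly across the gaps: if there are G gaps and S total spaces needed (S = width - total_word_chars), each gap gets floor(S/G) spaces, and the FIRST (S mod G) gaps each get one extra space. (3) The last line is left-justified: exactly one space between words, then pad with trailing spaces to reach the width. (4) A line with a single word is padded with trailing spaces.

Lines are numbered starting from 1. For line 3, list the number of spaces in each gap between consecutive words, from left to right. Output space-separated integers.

Line 1: ['security'] (min_width=8, slack=3)
Line 2: ['bee', 'car'] (min_width=7, slack=4)
Line 3: ['window', 'new'] (min_width=10, slack=1)
Line 4: ['knife'] (min_width=5, slack=6)
Line 5: ['purple'] (min_width=6, slack=5)
Line 6: ['night'] (min_width=5, slack=6)
Line 7: ['support'] (min_width=7, slack=4)
Line 8: ['yellow'] (min_width=6, slack=5)

Answer: 2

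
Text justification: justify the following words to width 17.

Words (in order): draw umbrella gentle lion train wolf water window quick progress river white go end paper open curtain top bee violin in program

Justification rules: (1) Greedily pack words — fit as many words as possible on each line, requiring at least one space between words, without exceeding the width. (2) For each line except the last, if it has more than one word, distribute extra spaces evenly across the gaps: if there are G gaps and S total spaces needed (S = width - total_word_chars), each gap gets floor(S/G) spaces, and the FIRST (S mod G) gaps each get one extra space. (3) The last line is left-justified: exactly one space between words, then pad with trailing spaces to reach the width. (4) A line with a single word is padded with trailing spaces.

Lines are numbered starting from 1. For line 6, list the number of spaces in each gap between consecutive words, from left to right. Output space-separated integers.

Answer: 3 2

Derivation:
Line 1: ['draw', 'umbrella'] (min_width=13, slack=4)
Line 2: ['gentle', 'lion', 'train'] (min_width=17, slack=0)
Line 3: ['wolf', 'water', 'window'] (min_width=17, slack=0)
Line 4: ['quick', 'progress'] (min_width=14, slack=3)
Line 5: ['river', 'white', 'go'] (min_width=14, slack=3)
Line 6: ['end', 'paper', 'open'] (min_width=14, slack=3)
Line 7: ['curtain', 'top', 'bee'] (min_width=15, slack=2)
Line 8: ['violin', 'in', 'program'] (min_width=17, slack=0)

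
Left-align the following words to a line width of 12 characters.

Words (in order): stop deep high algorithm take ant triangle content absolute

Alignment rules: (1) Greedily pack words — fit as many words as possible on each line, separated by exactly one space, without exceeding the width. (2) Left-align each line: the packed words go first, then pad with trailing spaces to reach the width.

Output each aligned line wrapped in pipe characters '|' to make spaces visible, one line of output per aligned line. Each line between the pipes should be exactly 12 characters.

Answer: |stop deep   |
|high        |
|algorithm   |
|take ant    |
|triangle    |
|content     |
|absolute    |

Derivation:
Line 1: ['stop', 'deep'] (min_width=9, slack=3)
Line 2: ['high'] (min_width=4, slack=8)
Line 3: ['algorithm'] (min_width=9, slack=3)
Line 4: ['take', 'ant'] (min_width=8, slack=4)
Line 5: ['triangle'] (min_width=8, slack=4)
Line 6: ['content'] (min_width=7, slack=5)
Line 7: ['absolute'] (min_width=8, slack=4)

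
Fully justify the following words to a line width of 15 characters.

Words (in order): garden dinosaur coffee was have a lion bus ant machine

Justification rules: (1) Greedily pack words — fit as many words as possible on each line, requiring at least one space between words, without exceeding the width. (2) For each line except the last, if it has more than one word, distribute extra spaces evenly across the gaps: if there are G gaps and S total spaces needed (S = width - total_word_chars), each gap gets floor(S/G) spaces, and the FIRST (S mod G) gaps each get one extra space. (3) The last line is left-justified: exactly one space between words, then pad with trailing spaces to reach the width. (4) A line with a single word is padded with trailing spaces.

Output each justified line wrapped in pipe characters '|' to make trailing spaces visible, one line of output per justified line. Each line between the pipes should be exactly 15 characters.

Line 1: ['garden', 'dinosaur'] (min_width=15, slack=0)
Line 2: ['coffee', 'was', 'have'] (min_width=15, slack=0)
Line 3: ['a', 'lion', 'bus', 'ant'] (min_width=14, slack=1)
Line 4: ['machine'] (min_width=7, slack=8)

Answer: |garden dinosaur|
|coffee was have|
|a  lion bus ant|
|machine        |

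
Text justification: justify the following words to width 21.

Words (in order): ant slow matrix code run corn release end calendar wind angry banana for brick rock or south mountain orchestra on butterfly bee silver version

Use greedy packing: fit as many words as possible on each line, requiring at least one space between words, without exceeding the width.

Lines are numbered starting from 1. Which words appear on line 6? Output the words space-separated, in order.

Answer: orchestra on

Derivation:
Line 1: ['ant', 'slow', 'matrix', 'code'] (min_width=20, slack=1)
Line 2: ['run', 'corn', 'release', 'end'] (min_width=20, slack=1)
Line 3: ['calendar', 'wind', 'angry'] (min_width=19, slack=2)
Line 4: ['banana', 'for', 'brick', 'rock'] (min_width=21, slack=0)
Line 5: ['or', 'south', 'mountain'] (min_width=17, slack=4)
Line 6: ['orchestra', 'on'] (min_width=12, slack=9)
Line 7: ['butterfly', 'bee', 'silver'] (min_width=20, slack=1)
Line 8: ['version'] (min_width=7, slack=14)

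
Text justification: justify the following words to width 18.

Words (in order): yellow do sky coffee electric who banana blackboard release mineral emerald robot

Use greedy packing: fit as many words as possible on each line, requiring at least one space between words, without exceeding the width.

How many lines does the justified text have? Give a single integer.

Line 1: ['yellow', 'do', 'sky'] (min_width=13, slack=5)
Line 2: ['coffee', 'electric'] (min_width=15, slack=3)
Line 3: ['who', 'banana'] (min_width=10, slack=8)
Line 4: ['blackboard', 'release'] (min_width=18, slack=0)
Line 5: ['mineral', 'emerald'] (min_width=15, slack=3)
Line 6: ['robot'] (min_width=5, slack=13)
Total lines: 6

Answer: 6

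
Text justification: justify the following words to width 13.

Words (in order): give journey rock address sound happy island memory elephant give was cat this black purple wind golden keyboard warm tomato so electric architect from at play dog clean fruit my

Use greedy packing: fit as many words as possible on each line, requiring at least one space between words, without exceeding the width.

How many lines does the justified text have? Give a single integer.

Line 1: ['give', 'journey'] (min_width=12, slack=1)
Line 2: ['rock', 'address'] (min_width=12, slack=1)
Line 3: ['sound', 'happy'] (min_width=11, slack=2)
Line 4: ['island', 'memory'] (min_width=13, slack=0)
Line 5: ['elephant', 'give'] (min_width=13, slack=0)
Line 6: ['was', 'cat', 'this'] (min_width=12, slack=1)
Line 7: ['black', 'purple'] (min_width=12, slack=1)
Line 8: ['wind', 'golden'] (min_width=11, slack=2)
Line 9: ['keyboard', 'warm'] (min_width=13, slack=0)
Line 10: ['tomato', 'so'] (min_width=9, slack=4)
Line 11: ['electric'] (min_width=8, slack=5)
Line 12: ['architect'] (min_width=9, slack=4)
Line 13: ['from', 'at', 'play'] (min_width=12, slack=1)
Line 14: ['dog', 'clean'] (min_width=9, slack=4)
Line 15: ['fruit', 'my'] (min_width=8, slack=5)
Total lines: 15

Answer: 15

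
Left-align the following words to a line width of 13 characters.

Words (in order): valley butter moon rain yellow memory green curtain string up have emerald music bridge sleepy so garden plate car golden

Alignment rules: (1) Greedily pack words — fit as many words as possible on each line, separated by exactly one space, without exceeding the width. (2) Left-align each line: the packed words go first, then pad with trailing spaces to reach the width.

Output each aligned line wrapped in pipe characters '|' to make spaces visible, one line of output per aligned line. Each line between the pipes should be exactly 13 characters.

Answer: |valley butter|
|moon rain    |
|yellow memory|
|green curtain|
|string up    |
|have emerald |
|music bridge |
|sleepy so    |
|garden plate |
|car golden   |

Derivation:
Line 1: ['valley', 'butter'] (min_width=13, slack=0)
Line 2: ['moon', 'rain'] (min_width=9, slack=4)
Line 3: ['yellow', 'memory'] (min_width=13, slack=0)
Line 4: ['green', 'curtain'] (min_width=13, slack=0)
Line 5: ['string', 'up'] (min_width=9, slack=4)
Line 6: ['have', 'emerald'] (min_width=12, slack=1)
Line 7: ['music', 'bridge'] (min_width=12, slack=1)
Line 8: ['sleepy', 'so'] (min_width=9, slack=4)
Line 9: ['garden', 'plate'] (min_width=12, slack=1)
Line 10: ['car', 'golden'] (min_width=10, slack=3)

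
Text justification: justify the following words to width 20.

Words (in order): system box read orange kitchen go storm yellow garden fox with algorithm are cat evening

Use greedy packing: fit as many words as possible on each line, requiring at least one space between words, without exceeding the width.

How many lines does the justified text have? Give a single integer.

Line 1: ['system', 'box', 'read'] (min_width=15, slack=5)
Line 2: ['orange', 'kitchen', 'go'] (min_width=17, slack=3)
Line 3: ['storm', 'yellow', 'garden'] (min_width=19, slack=1)
Line 4: ['fox', 'with', 'algorithm'] (min_width=18, slack=2)
Line 5: ['are', 'cat', 'evening'] (min_width=15, slack=5)
Total lines: 5

Answer: 5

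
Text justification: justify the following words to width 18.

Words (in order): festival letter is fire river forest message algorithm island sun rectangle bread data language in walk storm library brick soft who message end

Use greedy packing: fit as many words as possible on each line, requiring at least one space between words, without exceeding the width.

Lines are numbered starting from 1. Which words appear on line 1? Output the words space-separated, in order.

Line 1: ['festival', 'letter', 'is'] (min_width=18, slack=0)
Line 2: ['fire', 'river', 'forest'] (min_width=17, slack=1)
Line 3: ['message', 'algorithm'] (min_width=17, slack=1)
Line 4: ['island', 'sun'] (min_width=10, slack=8)
Line 5: ['rectangle', 'bread'] (min_width=15, slack=3)
Line 6: ['data', 'language', 'in'] (min_width=16, slack=2)
Line 7: ['walk', 'storm', 'library'] (min_width=18, slack=0)
Line 8: ['brick', 'soft', 'who'] (min_width=14, slack=4)
Line 9: ['message', 'end'] (min_width=11, slack=7)

Answer: festival letter is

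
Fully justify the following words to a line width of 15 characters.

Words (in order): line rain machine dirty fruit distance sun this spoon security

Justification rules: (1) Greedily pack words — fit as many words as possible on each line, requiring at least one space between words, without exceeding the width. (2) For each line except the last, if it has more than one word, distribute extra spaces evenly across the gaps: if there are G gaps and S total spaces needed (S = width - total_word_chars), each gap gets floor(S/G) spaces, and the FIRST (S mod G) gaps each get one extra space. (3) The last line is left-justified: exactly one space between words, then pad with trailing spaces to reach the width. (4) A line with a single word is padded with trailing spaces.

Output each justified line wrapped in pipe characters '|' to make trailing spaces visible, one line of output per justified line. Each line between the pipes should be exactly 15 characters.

Answer: |line       rain|
|machine   dirty|
|fruit  distance|
|sun  this spoon|
|security       |

Derivation:
Line 1: ['line', 'rain'] (min_width=9, slack=6)
Line 2: ['machine', 'dirty'] (min_width=13, slack=2)
Line 3: ['fruit', 'distance'] (min_width=14, slack=1)
Line 4: ['sun', 'this', 'spoon'] (min_width=14, slack=1)
Line 5: ['security'] (min_width=8, slack=7)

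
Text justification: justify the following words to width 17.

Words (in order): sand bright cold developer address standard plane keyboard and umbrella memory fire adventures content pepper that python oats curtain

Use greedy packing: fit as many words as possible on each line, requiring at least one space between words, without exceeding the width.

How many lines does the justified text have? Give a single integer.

Answer: 9

Derivation:
Line 1: ['sand', 'bright', 'cold'] (min_width=16, slack=1)
Line 2: ['developer', 'address'] (min_width=17, slack=0)
Line 3: ['standard', 'plane'] (min_width=14, slack=3)
Line 4: ['keyboard', 'and'] (min_width=12, slack=5)
Line 5: ['umbrella', 'memory'] (min_width=15, slack=2)
Line 6: ['fire', 'adventures'] (min_width=15, slack=2)
Line 7: ['content', 'pepper'] (min_width=14, slack=3)
Line 8: ['that', 'python', 'oats'] (min_width=16, slack=1)
Line 9: ['curtain'] (min_width=7, slack=10)
Total lines: 9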